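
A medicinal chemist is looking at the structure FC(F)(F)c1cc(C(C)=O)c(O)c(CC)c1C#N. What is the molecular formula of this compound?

C12H10F3NO2

Walk through each heavy atom and fill implicit hydrogens from standard valence (C 4, N 3, O 2, S 2, halogen 1); for lowercase aromatic atoms, an aromatic c carries 1 H when it has two neighbours and 0 H with three, and aromatic n carries 0 H:
  atom 1: F (halogen, monovalent) → 0 H
  atom 2: C, bond orders sum to 4 (valence 4) → 0 H
  atom 3: F (halogen, monovalent) → 0 H
  atom 4: F (halogen, monovalent) → 0 H
  atom 5: aromatic c, 3 neighbours → 0 H
  atom 6: aromatic c, 2 neighbours → 1 H
  atom 7: aromatic c, 3 neighbours → 0 H
  atom 8: C, bond orders sum to 4 (valence 4) → 0 H
  atom 9: C, bond orders sum to 1 (valence 4) → 3 H
  atom 10: O, bond orders sum to 2 (valence 2) → 0 H
  atom 11: aromatic c, 3 neighbours → 0 H
  atom 12: O, bond orders sum to 1 (valence 2) → 1 H
  atom 13: aromatic c, 3 neighbours → 0 H
  atom 14: C, bond orders sum to 2 (valence 4) → 2 H
  atom 15: C, bond orders sum to 1 (valence 4) → 3 H
  atom 16: aromatic c, 3 neighbours → 0 H
  atom 17: C, bond orders sum to 4 (valence 4) → 0 H
  atom 18: N, bond orders sum to 3 (valence 3) → 0 H
Totals → C:12, H:10, F:3, N:1, O:2.
In Hill order: C12H10F3NO2.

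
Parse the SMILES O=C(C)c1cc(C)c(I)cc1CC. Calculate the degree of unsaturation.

Molecular formula: C11H13IO.
DoU = (2C + 2 + N − H − X) / 2, where X is the halogen count and O/S are ignored.
    = (2·11 + 2 + 0 − 13 − 1) / 2 = 10 / 2 = 5.

5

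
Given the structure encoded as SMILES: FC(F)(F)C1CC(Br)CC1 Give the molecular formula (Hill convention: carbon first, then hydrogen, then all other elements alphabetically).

Walk through each heavy atom and fill implicit hydrogens from standard valence (C 4, N 3, O 2, S 2, halogen 1):
  atom 1: F (halogen, monovalent) → 0 H
  atom 2: C, bond orders sum to 4 (valence 4) → 0 H
  atom 3: F (halogen, monovalent) → 0 H
  atom 4: F (halogen, monovalent) → 0 H
  atom 5: C, bond orders sum to 3 (valence 4) → 1 H
  atom 6: C, bond orders sum to 2 (valence 4) → 2 H
  atom 7: C, bond orders sum to 3 (valence 4) → 1 H
  atom 8: Br (halogen, monovalent) → 0 H
  atom 9: C, bond orders sum to 2 (valence 4) → 2 H
  atom 10: C, bond orders sum to 2 (valence 4) → 2 H
Totals → C:6, H:8, Br:1, F:3.

C6H8BrF3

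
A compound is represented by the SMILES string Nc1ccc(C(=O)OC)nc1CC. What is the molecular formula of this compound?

C9H12N2O2

Walk through each heavy atom and fill implicit hydrogens from standard valence (C 4, N 3, O 2, S 2, halogen 1); for lowercase aromatic atoms, an aromatic c carries 1 H when it has two neighbours and 0 H with three, and aromatic n carries 0 H:
  atom 1: N, bond orders sum to 1 (valence 3) → 2 H
  atom 2: aromatic c, 3 neighbours → 0 H
  atom 3: aromatic c, 2 neighbours → 1 H
  atom 4: aromatic c, 2 neighbours → 1 H
  atom 5: aromatic c, 3 neighbours → 0 H
  atom 6: C, bond orders sum to 4 (valence 4) → 0 H
  atom 7: O, bond orders sum to 2 (valence 2) → 0 H
  atom 8: O, bond orders sum to 2 (valence 2) → 0 H
  atom 9: C, bond orders sum to 1 (valence 4) → 3 H
  atom 10: aromatic n, 2 neighbours → 0 H
  atom 11: aromatic c, 3 neighbours → 0 H
  atom 12: C, bond orders sum to 2 (valence 4) → 2 H
  atom 13: C, bond orders sum to 1 (valence 4) → 3 H
Totals → C:9, H:12, N:2, O:2.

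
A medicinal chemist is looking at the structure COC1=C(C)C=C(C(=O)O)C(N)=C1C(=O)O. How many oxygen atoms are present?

5

Scan the SMILES for O atoms (remember two-letter symbols like Cl and Br are single atoms).
Oxygen count: 5.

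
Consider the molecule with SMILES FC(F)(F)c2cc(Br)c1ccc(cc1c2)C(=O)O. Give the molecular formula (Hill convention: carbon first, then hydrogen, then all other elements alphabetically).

C12H6BrF3O2

Walk through each heavy atom and fill implicit hydrogens from standard valence (C 4, N 3, O 2, S 2, halogen 1); for lowercase aromatic atoms, an aromatic c carries 1 H when it has two neighbours and 0 H with three, and aromatic n carries 0 H:
  atom 1: F (halogen, monovalent) → 0 H
  atom 2: C, bond orders sum to 4 (valence 4) → 0 H
  atom 3: F (halogen, monovalent) → 0 H
  atom 4: F (halogen, monovalent) → 0 H
  atom 5: aromatic c, 3 neighbours → 0 H
  atom 6: aromatic c, 2 neighbours → 1 H
  atom 7: aromatic c, 3 neighbours → 0 H
  atom 8: Br (halogen, monovalent) → 0 H
  atom 9: aromatic c, 3 neighbours → 0 H
  atom 10: aromatic c, 2 neighbours → 1 H
  atom 11: aromatic c, 2 neighbours → 1 H
  atom 12: aromatic c, 3 neighbours → 0 H
  atom 13: aromatic c, 2 neighbours → 1 H
  atom 14: aromatic c, 3 neighbours → 0 H
  atom 15: aromatic c, 2 neighbours → 1 H
  atom 16: C, bond orders sum to 4 (valence 4) → 0 H
  atom 17: O, bond orders sum to 2 (valence 2) → 0 H
  atom 18: O, bond orders sum to 1 (valence 2) → 1 H
Totals → C:12, H:6, Br:1, F:3, O:2.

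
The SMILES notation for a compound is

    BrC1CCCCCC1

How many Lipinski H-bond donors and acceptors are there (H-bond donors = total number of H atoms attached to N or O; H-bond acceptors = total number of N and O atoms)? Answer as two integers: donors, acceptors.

0, 0

Donors: find every N or O and count the H atoms it carries.
  (no N or O atoms present)
Lipinski HBD = 0.
Acceptors: N atoms = 0, O atoms = 0 → HBA = 0.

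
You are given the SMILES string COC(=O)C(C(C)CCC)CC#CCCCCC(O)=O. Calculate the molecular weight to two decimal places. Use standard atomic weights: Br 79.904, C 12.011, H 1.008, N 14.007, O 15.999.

First, the molecular formula is C16H26O4 (counting implicit H from valence).
  C: 16 × 12.011 = 192.176
  H: 26 × 1.008 = 26.208
  O: 4 × 15.999 = 63.996
Sum: 16×12.011 + 26×1.008 + 4×15.999 = 282.380 → 282.38 g/mol.

282.38 g/mol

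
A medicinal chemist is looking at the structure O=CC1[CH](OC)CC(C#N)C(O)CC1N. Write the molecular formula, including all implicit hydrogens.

Walk through each heavy atom and fill implicit hydrogens from standard valence (C 4, N 3, O 2, S 2, halogen 1):
  atom 1: O, bond orders sum to 2 (valence 2) → 0 H
  atom 2: C, bond orders sum to 3 (valence 4) → 1 H
  atom 3: C, bond orders sum to 3 (valence 4) → 1 H
  atom 4: C with explicit H count 1
  atom 5: O, bond orders sum to 2 (valence 2) → 0 H
  atom 6: C, bond orders sum to 1 (valence 4) → 3 H
  atom 7: C, bond orders sum to 2 (valence 4) → 2 H
  atom 8: C, bond orders sum to 3 (valence 4) → 1 H
  atom 9: C, bond orders sum to 4 (valence 4) → 0 H
  atom 10: N, bond orders sum to 3 (valence 3) → 0 H
  atom 11: C, bond orders sum to 3 (valence 4) → 1 H
  atom 12: O, bond orders sum to 1 (valence 2) → 1 H
  atom 13: C, bond orders sum to 2 (valence 4) → 2 H
  atom 14: C, bond orders sum to 3 (valence 4) → 1 H
  atom 15: N, bond orders sum to 1 (valence 3) → 2 H
Totals → C:10, H:16, N:2, O:3.
In Hill order: C10H16N2O3.

C10H16N2O3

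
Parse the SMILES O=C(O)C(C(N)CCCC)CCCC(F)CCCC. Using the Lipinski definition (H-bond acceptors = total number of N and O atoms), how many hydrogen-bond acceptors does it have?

3

N atoms: 1; O atoms: 2.
Lipinski HBA = 1 + 2 = 3.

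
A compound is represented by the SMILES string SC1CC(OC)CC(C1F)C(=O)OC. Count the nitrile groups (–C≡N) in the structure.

0

Scan the SMILES for the nitrile motif — none present.
Groups that are present: 1 ester, 1 ether, 1 thiol.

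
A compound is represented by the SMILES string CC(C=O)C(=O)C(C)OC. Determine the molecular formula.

C7H12O3

Walk through each heavy atom and fill implicit hydrogens from standard valence (C 4, N 3, O 2, S 2, halogen 1):
  atom 1: C, bond orders sum to 1 (valence 4) → 3 H
  atom 2: C, bond orders sum to 3 (valence 4) → 1 H
  atom 3: C, bond orders sum to 3 (valence 4) → 1 H
  atom 4: O, bond orders sum to 2 (valence 2) → 0 H
  atom 5: C, bond orders sum to 4 (valence 4) → 0 H
  atom 6: O, bond orders sum to 2 (valence 2) → 0 H
  atom 7: C, bond orders sum to 3 (valence 4) → 1 H
  atom 8: C, bond orders sum to 1 (valence 4) → 3 H
  atom 9: O, bond orders sum to 2 (valence 2) → 0 H
  atom 10: C, bond orders sum to 1 (valence 4) → 3 H
Totals → C:7, H:12, O:3.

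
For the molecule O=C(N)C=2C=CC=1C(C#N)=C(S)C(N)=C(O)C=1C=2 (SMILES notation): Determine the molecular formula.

C12H9N3O2S

Walk through each heavy atom and fill implicit hydrogens from standard valence (C 4, N 3, O 2, S 2, halogen 1):
  atom 1: O, bond orders sum to 2 (valence 2) → 0 H
  atom 2: C, bond orders sum to 4 (valence 4) → 0 H
  atom 3: N, bond orders sum to 1 (valence 3) → 2 H
  atom 4: C, bond orders sum to 4 (valence 4) → 0 H
  atom 5: C, bond orders sum to 3 (valence 4) → 1 H
  atom 6: C, bond orders sum to 3 (valence 4) → 1 H
  atom 7: C, bond orders sum to 4 (valence 4) → 0 H
  atom 8: C, bond orders sum to 4 (valence 4) → 0 H
  atom 9: C, bond orders sum to 4 (valence 4) → 0 H
  atom 10: N, bond orders sum to 3 (valence 3) → 0 H
  atom 11: C, bond orders sum to 4 (valence 4) → 0 H
  atom 12: S, bond orders sum to 1 (valence 2) → 1 H
  atom 13: C, bond orders sum to 4 (valence 4) → 0 H
  atom 14: N, bond orders sum to 1 (valence 3) → 2 H
  atom 15: C, bond orders sum to 4 (valence 4) → 0 H
  atom 16: O, bond orders sum to 1 (valence 2) → 1 H
  atom 17: C, bond orders sum to 4 (valence 4) → 0 H
  atom 18: C, bond orders sum to 3 (valence 4) → 1 H
Totals → C:12, H:9, N:3, O:2, S:1.
In Hill order: C12H9N3O2S.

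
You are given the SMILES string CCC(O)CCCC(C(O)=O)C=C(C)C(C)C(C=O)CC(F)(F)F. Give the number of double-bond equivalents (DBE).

Degree of unsaturation = (number of rings) + (number of π bonds).
Ring closures in the SMILES: 0.
π bonds: 3 double bonds (each 1 DoU) → 3 DoU from unsaturation.
Total DoU = 0 + 3 = 3.

3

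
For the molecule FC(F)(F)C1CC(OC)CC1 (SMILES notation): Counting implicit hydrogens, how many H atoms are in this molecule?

Walk through each heavy atom and fill implicit hydrogens from standard valence (C 4, N 3, O 2, S 2, halogen 1):
  atom 1: F (halogen, monovalent) → 0 H
  atom 2: C, bond orders sum to 4 (valence 4) → 0 H
  atom 3: F (halogen, monovalent) → 0 H
  atom 4: F (halogen, monovalent) → 0 H
  atom 5: C, bond orders sum to 3 (valence 4) → 1 H
  atom 6: C, bond orders sum to 2 (valence 4) → 2 H
  atom 7: C, bond orders sum to 3 (valence 4) → 1 H
  atom 8: O, bond orders sum to 2 (valence 2) → 0 H
  atom 9: C, bond orders sum to 1 (valence 4) → 3 H
  atom 10: C, bond orders sum to 2 (valence 4) → 2 H
  atom 11: C, bond orders sum to 2 (valence 4) → 2 H
Total hydrogens: 11.

11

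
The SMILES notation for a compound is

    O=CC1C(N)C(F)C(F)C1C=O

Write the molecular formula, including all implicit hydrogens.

Walk through each heavy atom and fill implicit hydrogens from standard valence (C 4, N 3, O 2, S 2, halogen 1):
  atom 1: O, bond orders sum to 2 (valence 2) → 0 H
  atom 2: C, bond orders sum to 3 (valence 4) → 1 H
  atom 3: C, bond orders sum to 3 (valence 4) → 1 H
  atom 4: C, bond orders sum to 3 (valence 4) → 1 H
  atom 5: N, bond orders sum to 1 (valence 3) → 2 H
  atom 6: C, bond orders sum to 3 (valence 4) → 1 H
  atom 7: F (halogen, monovalent) → 0 H
  atom 8: C, bond orders sum to 3 (valence 4) → 1 H
  atom 9: F (halogen, monovalent) → 0 H
  atom 10: C, bond orders sum to 3 (valence 4) → 1 H
  atom 11: C, bond orders sum to 3 (valence 4) → 1 H
  atom 12: O, bond orders sum to 2 (valence 2) → 0 H
Totals → C:7, H:9, F:2, N:1, O:2.
In Hill order: C7H9F2NO2.

C7H9F2NO2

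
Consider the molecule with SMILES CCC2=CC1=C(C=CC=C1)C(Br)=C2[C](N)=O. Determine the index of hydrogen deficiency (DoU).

8

Degree of unsaturation = (number of rings) + (number of π bonds).
Ring closures in the SMILES: 2.
π bonds: 6 double bonds (each 1 DoU) → 6 DoU from unsaturation.
Total DoU = 2 + 6 = 8.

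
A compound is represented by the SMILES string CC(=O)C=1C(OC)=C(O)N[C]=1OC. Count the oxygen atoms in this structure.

Scan the SMILES for O atoms (remember two-letter symbols like Cl and Br are single atoms).
Oxygen count: 4.

4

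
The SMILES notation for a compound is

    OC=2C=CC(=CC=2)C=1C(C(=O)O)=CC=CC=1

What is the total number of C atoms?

Count every carbon token in the SMILES (each C, including those in ring-closure positions and inside branches).
Carbon count: 13.

13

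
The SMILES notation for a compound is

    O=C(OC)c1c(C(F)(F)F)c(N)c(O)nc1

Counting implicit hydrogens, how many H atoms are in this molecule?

Walk through each heavy atom and fill implicit hydrogens from standard valence (C 4, N 3, O 2, S 2, halogen 1); for lowercase aromatic atoms, an aromatic c carries 1 H when it has two neighbours and 0 H with three, and aromatic n carries 0 H:
  atom 1: O, bond orders sum to 2 (valence 2) → 0 H
  atom 2: C, bond orders sum to 4 (valence 4) → 0 H
  atom 3: O, bond orders sum to 2 (valence 2) → 0 H
  atom 4: C, bond orders sum to 1 (valence 4) → 3 H
  atom 5: aromatic c, 3 neighbours → 0 H
  atom 6: aromatic c, 3 neighbours → 0 H
  atom 7: C, bond orders sum to 4 (valence 4) → 0 H
  atom 8: F (halogen, monovalent) → 0 H
  atom 9: F (halogen, monovalent) → 0 H
  atom 10: F (halogen, monovalent) → 0 H
  atom 11: aromatic c, 3 neighbours → 0 H
  atom 12: N, bond orders sum to 1 (valence 3) → 2 H
  atom 13: aromatic c, 3 neighbours → 0 H
  atom 14: O, bond orders sum to 1 (valence 2) → 1 H
  atom 15: aromatic n, 2 neighbours → 0 H
  atom 16: aromatic c, 2 neighbours → 1 H
Total hydrogens: 7.

7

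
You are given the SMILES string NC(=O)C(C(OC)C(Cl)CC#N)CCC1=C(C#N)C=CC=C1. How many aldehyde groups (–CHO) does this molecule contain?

0

Scan the SMILES for the aldehyde motif — none present.
Groups that are present: 1 amide, 1 ether, 2 nitrile.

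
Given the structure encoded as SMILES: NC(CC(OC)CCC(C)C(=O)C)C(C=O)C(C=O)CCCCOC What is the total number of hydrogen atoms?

35

Walk through each heavy atom and fill implicit hydrogens from standard valence (C 4, N 3, O 2, S 2, halogen 1):
  atom 1: N, bond orders sum to 1 (valence 3) → 2 H
  atom 2: C, bond orders sum to 3 (valence 4) → 1 H
  atom 3: C, bond orders sum to 2 (valence 4) → 2 H
  atom 4: C, bond orders sum to 3 (valence 4) → 1 H
  atom 5: O, bond orders sum to 2 (valence 2) → 0 H
  atom 6: C, bond orders sum to 1 (valence 4) → 3 H
  atom 7: C, bond orders sum to 2 (valence 4) → 2 H
  atom 8: C, bond orders sum to 2 (valence 4) → 2 H
  atom 9: C, bond orders sum to 3 (valence 4) → 1 H
  atom 10: C, bond orders sum to 1 (valence 4) → 3 H
  atom 11: C, bond orders sum to 4 (valence 4) → 0 H
  atom 12: O, bond orders sum to 2 (valence 2) → 0 H
  atom 13: C, bond orders sum to 1 (valence 4) → 3 H
  atom 14: C, bond orders sum to 3 (valence 4) → 1 H
  atom 15: C, bond orders sum to 3 (valence 4) → 1 H
  atom 16: O, bond orders sum to 2 (valence 2) → 0 H
  atom 17: C, bond orders sum to 3 (valence 4) → 1 H
  atom 18: C, bond orders sum to 3 (valence 4) → 1 H
  atom 19: O, bond orders sum to 2 (valence 2) → 0 H
  atom 20: C, bond orders sum to 2 (valence 4) → 2 H
  atom 21: C, bond orders sum to 2 (valence 4) → 2 H
  atom 22: C, bond orders sum to 2 (valence 4) → 2 H
  atom 23: C, bond orders sum to 2 (valence 4) → 2 H
  atom 24: O, bond orders sum to 2 (valence 2) → 0 H
  atom 25: C, bond orders sum to 1 (valence 4) → 3 H
Total hydrogens: 35.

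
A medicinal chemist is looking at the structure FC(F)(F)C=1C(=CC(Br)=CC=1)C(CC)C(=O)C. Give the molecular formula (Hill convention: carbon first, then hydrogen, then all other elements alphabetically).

Walk through each heavy atom and fill implicit hydrogens from standard valence (C 4, N 3, O 2, S 2, halogen 1):
  atom 1: F (halogen, monovalent) → 0 H
  atom 2: C, bond orders sum to 4 (valence 4) → 0 H
  atom 3: F (halogen, monovalent) → 0 H
  atom 4: F (halogen, monovalent) → 0 H
  atom 5: C, bond orders sum to 4 (valence 4) → 0 H
  atom 6: C, bond orders sum to 4 (valence 4) → 0 H
  atom 7: C, bond orders sum to 3 (valence 4) → 1 H
  atom 8: C, bond orders sum to 4 (valence 4) → 0 H
  atom 9: Br (halogen, monovalent) → 0 H
  atom 10: C, bond orders sum to 3 (valence 4) → 1 H
  atom 11: C, bond orders sum to 3 (valence 4) → 1 H
  atom 12: C, bond orders sum to 3 (valence 4) → 1 H
  atom 13: C, bond orders sum to 2 (valence 4) → 2 H
  atom 14: C, bond orders sum to 1 (valence 4) → 3 H
  atom 15: C, bond orders sum to 4 (valence 4) → 0 H
  atom 16: O, bond orders sum to 2 (valence 2) → 0 H
  atom 17: C, bond orders sum to 1 (valence 4) → 3 H
Totals → C:12, H:12, Br:1, F:3, O:1.
In Hill order: C12H12BrF3O.

C12H12BrF3O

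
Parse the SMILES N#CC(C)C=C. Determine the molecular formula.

C5H7N

Walk through each heavy atom and fill implicit hydrogens from standard valence (C 4, N 3, O 2, S 2, halogen 1):
  atom 1: N, bond orders sum to 3 (valence 3) → 0 H
  atom 2: C, bond orders sum to 4 (valence 4) → 0 H
  atom 3: C, bond orders sum to 3 (valence 4) → 1 H
  atom 4: C, bond orders sum to 1 (valence 4) → 3 H
  atom 5: C, bond orders sum to 3 (valence 4) → 1 H
  atom 6: C, bond orders sum to 2 (valence 4) → 2 H
Totals → C:5, H:7, N:1.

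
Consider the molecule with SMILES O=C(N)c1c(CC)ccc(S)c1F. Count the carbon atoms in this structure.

9

Count every carbon token in the SMILES (each C, including those in ring-closure positions and inside branches).
Carbon count: 9.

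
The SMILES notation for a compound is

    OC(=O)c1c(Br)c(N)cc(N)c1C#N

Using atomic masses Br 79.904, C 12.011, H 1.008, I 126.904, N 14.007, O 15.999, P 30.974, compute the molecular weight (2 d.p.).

First, the molecular formula is C8H6BrN3O2 (counting implicit H from valence).
  Br: 1 × 79.904 = 79.904
  C: 8 × 12.011 = 96.088
  H: 6 × 1.008 = 6.048
  N: 3 × 14.007 = 42.021
  O: 2 × 15.999 = 31.998
Sum: 1×79.904 + 8×12.011 + 6×1.008 + 3×14.007 + 2×15.999 = 256.059 → 256.06 g/mol.

256.06 g/mol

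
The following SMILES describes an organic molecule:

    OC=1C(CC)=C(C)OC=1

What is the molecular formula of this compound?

Walk through each heavy atom and fill implicit hydrogens from standard valence (C 4, N 3, O 2, S 2, halogen 1):
  atom 1: O, bond orders sum to 1 (valence 2) → 1 H
  atom 2: C, bond orders sum to 4 (valence 4) → 0 H
  atom 3: C, bond orders sum to 4 (valence 4) → 0 H
  atom 4: C, bond orders sum to 2 (valence 4) → 2 H
  atom 5: C, bond orders sum to 1 (valence 4) → 3 H
  atom 6: C, bond orders sum to 4 (valence 4) → 0 H
  atom 7: C, bond orders sum to 1 (valence 4) → 3 H
  atom 8: O, bond orders sum to 2 (valence 2) → 0 H
  atom 9: C, bond orders sum to 3 (valence 4) → 1 H
Totals → C:7, H:10, O:2.
In Hill order: C7H10O2.

C7H10O2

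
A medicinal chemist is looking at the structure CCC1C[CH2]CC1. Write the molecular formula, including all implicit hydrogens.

C7H14

Walk through each heavy atom and fill implicit hydrogens from standard valence (C 4, N 3, O 2, S 2, halogen 1):
  atom 1: C, bond orders sum to 1 (valence 4) → 3 H
  atom 2: C, bond orders sum to 2 (valence 4) → 2 H
  atom 3: C, bond orders sum to 3 (valence 4) → 1 H
  atom 4: C, bond orders sum to 2 (valence 4) → 2 H
  atom 5: C with explicit H count 2
  atom 6: C, bond orders sum to 2 (valence 4) → 2 H
  atom 7: C, bond orders sum to 2 (valence 4) → 2 H
Totals → C:7, H:14.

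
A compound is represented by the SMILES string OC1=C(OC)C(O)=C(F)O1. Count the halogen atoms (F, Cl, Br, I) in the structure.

Halogen atoms appear at heavy-atom position 9 (1×F).
Other groups present: 1 ether, 2 hydroxyl.
Halogen count: 1.

1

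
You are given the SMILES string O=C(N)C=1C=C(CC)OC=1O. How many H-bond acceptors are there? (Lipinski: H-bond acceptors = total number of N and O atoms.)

4

N atoms: 1; O atoms: 3.
Lipinski HBA = 1 + 3 = 4.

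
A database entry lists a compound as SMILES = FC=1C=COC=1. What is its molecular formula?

C4H3FO

Walk through each heavy atom and fill implicit hydrogens from standard valence (C 4, N 3, O 2, S 2, halogen 1):
  atom 1: F (halogen, monovalent) → 0 H
  atom 2: C, bond orders sum to 4 (valence 4) → 0 H
  atom 3: C, bond orders sum to 3 (valence 4) → 1 H
  atom 4: C, bond orders sum to 3 (valence 4) → 1 H
  atom 5: O, bond orders sum to 2 (valence 2) → 0 H
  atom 6: C, bond orders sum to 3 (valence 4) → 1 H
Totals → C:4, H:3, F:1, O:1.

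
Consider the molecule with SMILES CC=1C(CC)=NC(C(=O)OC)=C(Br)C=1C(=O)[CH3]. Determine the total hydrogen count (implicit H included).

14

Walk through each heavy atom and fill implicit hydrogens from standard valence (C 4, N 3, O 2, S 2, halogen 1):
  atom 1: C, bond orders sum to 1 (valence 4) → 3 H
  atom 2: C, bond orders sum to 4 (valence 4) → 0 H
  atom 3: C, bond orders sum to 4 (valence 4) → 0 H
  atom 4: C, bond orders sum to 2 (valence 4) → 2 H
  atom 5: C, bond orders sum to 1 (valence 4) → 3 H
  atom 6: N, bond orders sum to 3 (valence 3) → 0 H
  atom 7: C, bond orders sum to 4 (valence 4) → 0 H
  atom 8: C, bond orders sum to 4 (valence 4) → 0 H
  atom 9: O, bond orders sum to 2 (valence 2) → 0 H
  atom 10: O, bond orders sum to 2 (valence 2) → 0 H
  atom 11: C, bond orders sum to 1 (valence 4) → 3 H
  atom 12: C, bond orders sum to 4 (valence 4) → 0 H
  atom 13: Br (halogen, monovalent) → 0 H
  atom 14: C, bond orders sum to 4 (valence 4) → 0 H
  atom 15: C, bond orders sum to 4 (valence 4) → 0 H
  atom 16: O, bond orders sum to 2 (valence 2) → 0 H
  atom 17: C with explicit H count 3
Total hydrogens: 14.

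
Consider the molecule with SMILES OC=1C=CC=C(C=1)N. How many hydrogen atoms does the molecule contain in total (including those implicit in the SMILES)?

Walk through each heavy atom and fill implicit hydrogens from standard valence (C 4, N 3, O 2, S 2, halogen 1):
  atom 1: O, bond orders sum to 1 (valence 2) → 1 H
  atom 2: C, bond orders sum to 4 (valence 4) → 0 H
  atom 3: C, bond orders sum to 3 (valence 4) → 1 H
  atom 4: C, bond orders sum to 3 (valence 4) → 1 H
  atom 5: C, bond orders sum to 3 (valence 4) → 1 H
  atom 6: C, bond orders sum to 4 (valence 4) → 0 H
  atom 7: C, bond orders sum to 3 (valence 4) → 1 H
  atom 8: N, bond orders sum to 1 (valence 3) → 2 H
Total hydrogens: 7.

7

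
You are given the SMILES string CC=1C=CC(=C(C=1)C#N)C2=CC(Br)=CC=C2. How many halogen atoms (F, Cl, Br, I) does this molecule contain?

1

Halogen atoms appear at heavy-atom position 13 (1×Br).
Other groups present: 1 nitrile.
Halogen count: 1.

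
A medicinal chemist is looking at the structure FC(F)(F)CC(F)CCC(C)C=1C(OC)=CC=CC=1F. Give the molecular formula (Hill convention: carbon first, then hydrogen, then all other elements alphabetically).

C14H17F5O

Walk through each heavy atom and fill implicit hydrogens from standard valence (C 4, N 3, O 2, S 2, halogen 1):
  atom 1: F (halogen, monovalent) → 0 H
  atom 2: C, bond orders sum to 4 (valence 4) → 0 H
  atom 3: F (halogen, monovalent) → 0 H
  atom 4: F (halogen, monovalent) → 0 H
  atom 5: C, bond orders sum to 2 (valence 4) → 2 H
  atom 6: C, bond orders sum to 3 (valence 4) → 1 H
  atom 7: F (halogen, monovalent) → 0 H
  atom 8: C, bond orders sum to 2 (valence 4) → 2 H
  atom 9: C, bond orders sum to 2 (valence 4) → 2 H
  atom 10: C, bond orders sum to 3 (valence 4) → 1 H
  atom 11: C, bond orders sum to 1 (valence 4) → 3 H
  atom 12: C, bond orders sum to 4 (valence 4) → 0 H
  atom 13: C, bond orders sum to 4 (valence 4) → 0 H
  atom 14: O, bond orders sum to 2 (valence 2) → 0 H
  atom 15: C, bond orders sum to 1 (valence 4) → 3 H
  atom 16: C, bond orders sum to 3 (valence 4) → 1 H
  atom 17: C, bond orders sum to 3 (valence 4) → 1 H
  atom 18: C, bond orders sum to 3 (valence 4) → 1 H
  atom 19: C, bond orders sum to 4 (valence 4) → 0 H
  atom 20: F (halogen, monovalent) → 0 H
Totals → C:14, H:17, F:5, O:1.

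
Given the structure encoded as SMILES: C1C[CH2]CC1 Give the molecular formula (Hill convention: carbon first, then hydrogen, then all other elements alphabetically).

C5H10

Walk through each heavy atom and fill implicit hydrogens from standard valence (C 4, N 3, O 2, S 2, halogen 1):
  atom 1: C, bond orders sum to 2 (valence 4) → 2 H
  atom 2: C, bond orders sum to 2 (valence 4) → 2 H
  atom 3: C with explicit H count 2
  atom 4: C, bond orders sum to 2 (valence 4) → 2 H
  atom 5: C, bond orders sum to 2 (valence 4) → 2 H
Totals → C:5, H:10.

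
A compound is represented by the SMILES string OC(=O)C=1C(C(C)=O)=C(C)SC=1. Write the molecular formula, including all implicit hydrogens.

C8H8O3S

Walk through each heavy atom and fill implicit hydrogens from standard valence (C 4, N 3, O 2, S 2, halogen 1):
  atom 1: O, bond orders sum to 1 (valence 2) → 1 H
  atom 2: C, bond orders sum to 4 (valence 4) → 0 H
  atom 3: O, bond orders sum to 2 (valence 2) → 0 H
  atom 4: C, bond orders sum to 4 (valence 4) → 0 H
  atom 5: C, bond orders sum to 4 (valence 4) → 0 H
  atom 6: C, bond orders sum to 4 (valence 4) → 0 H
  atom 7: C, bond orders sum to 1 (valence 4) → 3 H
  atom 8: O, bond orders sum to 2 (valence 2) → 0 H
  atom 9: C, bond orders sum to 4 (valence 4) → 0 H
  atom 10: C, bond orders sum to 1 (valence 4) → 3 H
  atom 11: S, bond orders sum to 2 (valence 2) → 0 H
  atom 12: C, bond orders sum to 3 (valence 4) → 1 H
Totals → C:8, H:8, O:3, S:1.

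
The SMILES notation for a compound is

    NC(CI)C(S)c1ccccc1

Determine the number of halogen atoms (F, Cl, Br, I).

Halogen atoms appear at heavy-atom position 4 (1×I).
Other groups present: 1 primary amine, 1 thiol.
Halogen count: 1.

1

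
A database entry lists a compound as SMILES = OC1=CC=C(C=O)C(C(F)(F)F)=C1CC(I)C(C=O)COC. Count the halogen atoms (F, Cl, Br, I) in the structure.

Halogen atoms appear at heavy-atom positions 10, 11, 12, 16 (3×F, 1×I).
Other groups present: 2 aldehyde, 1 ether, 1 hydroxyl.
Halogen count: 4.

4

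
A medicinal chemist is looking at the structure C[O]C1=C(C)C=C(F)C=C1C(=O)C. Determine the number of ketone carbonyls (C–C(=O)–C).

The ketone motif appears at heavy-atom position 11 in the SMILES.
Other groups present: 1 ether.
Ketone count: 1.

1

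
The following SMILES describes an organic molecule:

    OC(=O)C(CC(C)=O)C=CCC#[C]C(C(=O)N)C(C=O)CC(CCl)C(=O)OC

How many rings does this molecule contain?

0

In SMILES, each pair of matching ring-closure digits denotes one ring-closing bond; the number of such bonds equals the number of independent rings.
Ring-closure bonds here: 0.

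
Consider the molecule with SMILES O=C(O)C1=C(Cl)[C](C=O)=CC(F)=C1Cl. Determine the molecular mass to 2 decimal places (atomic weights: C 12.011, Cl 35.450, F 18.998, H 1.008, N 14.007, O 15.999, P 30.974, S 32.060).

237.01 g/mol

First, the molecular formula is C8H3Cl2FO3 (counting implicit H from valence).
  C: 8 × 12.011 = 96.088
  Cl: 2 × 35.450 = 70.900
  F: 1 × 18.998 = 18.998
  H: 3 × 1.008 = 3.024
  O: 3 × 15.999 = 47.997
Sum: 8×12.011 + 2×35.450 + 1×18.998 + 3×1.008 + 3×15.999 = 237.007 → 237.01 g/mol.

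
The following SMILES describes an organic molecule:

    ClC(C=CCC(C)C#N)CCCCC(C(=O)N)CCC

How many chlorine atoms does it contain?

Scan the SMILES for Cl atoms (remember two-letter symbols like Cl and Br are single atoms).
Chlorine count: 1.

1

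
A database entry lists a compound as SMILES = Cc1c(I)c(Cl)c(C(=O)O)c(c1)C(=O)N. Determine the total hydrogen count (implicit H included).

7

Walk through each heavy atom and fill implicit hydrogens from standard valence (C 4, N 3, O 2, S 2, halogen 1); for lowercase aromatic atoms, an aromatic c carries 1 H when it has two neighbours and 0 H with three, and aromatic n carries 0 H:
  atom 1: C, bond orders sum to 1 (valence 4) → 3 H
  atom 2: aromatic c, 3 neighbours → 0 H
  atom 3: aromatic c, 3 neighbours → 0 H
  atom 4: I (halogen, monovalent) → 0 H
  atom 5: aromatic c, 3 neighbours → 0 H
  atom 6: Cl (halogen, monovalent) → 0 H
  atom 7: aromatic c, 3 neighbours → 0 H
  atom 8: C, bond orders sum to 4 (valence 4) → 0 H
  atom 9: O, bond orders sum to 2 (valence 2) → 0 H
  atom 10: O, bond orders sum to 1 (valence 2) → 1 H
  atom 11: aromatic c, 3 neighbours → 0 H
  atom 12: aromatic c, 2 neighbours → 1 H
  atom 13: C, bond orders sum to 4 (valence 4) → 0 H
  atom 14: O, bond orders sum to 2 (valence 2) → 0 H
  atom 15: N, bond orders sum to 1 (valence 3) → 2 H
Total hydrogens: 7.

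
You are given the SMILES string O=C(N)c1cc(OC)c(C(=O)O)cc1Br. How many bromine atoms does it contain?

1

Scan the SMILES for Br atoms (remember two-letter symbols like Cl and Br are single atoms).
Bromine count: 1.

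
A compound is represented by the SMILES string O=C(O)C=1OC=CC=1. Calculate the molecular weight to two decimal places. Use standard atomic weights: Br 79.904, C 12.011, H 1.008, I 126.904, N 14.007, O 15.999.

112.08 g/mol

First, the molecular formula is C5H4O3 (counting implicit H from valence).
  C: 5 × 12.011 = 60.055
  H: 4 × 1.008 = 4.032
  O: 3 × 15.999 = 47.997
Sum: 5×12.011 + 4×1.008 + 3×15.999 = 112.084 → 112.08 g/mol.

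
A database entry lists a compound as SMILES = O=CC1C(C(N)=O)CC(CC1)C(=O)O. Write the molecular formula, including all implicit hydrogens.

Walk through each heavy atom and fill implicit hydrogens from standard valence (C 4, N 3, O 2, S 2, halogen 1):
  atom 1: O, bond orders sum to 2 (valence 2) → 0 H
  atom 2: C, bond orders sum to 3 (valence 4) → 1 H
  atom 3: C, bond orders sum to 3 (valence 4) → 1 H
  atom 4: C, bond orders sum to 3 (valence 4) → 1 H
  atom 5: C, bond orders sum to 4 (valence 4) → 0 H
  atom 6: N, bond orders sum to 1 (valence 3) → 2 H
  atom 7: O, bond orders sum to 2 (valence 2) → 0 H
  atom 8: C, bond orders sum to 2 (valence 4) → 2 H
  atom 9: C, bond orders sum to 3 (valence 4) → 1 H
  atom 10: C, bond orders sum to 2 (valence 4) → 2 H
  atom 11: C, bond orders sum to 2 (valence 4) → 2 H
  atom 12: C, bond orders sum to 4 (valence 4) → 0 H
  atom 13: O, bond orders sum to 2 (valence 2) → 0 H
  atom 14: O, bond orders sum to 1 (valence 2) → 1 H
Totals → C:9, H:13, N:1, O:4.
In Hill order: C9H13NO4.

C9H13NO4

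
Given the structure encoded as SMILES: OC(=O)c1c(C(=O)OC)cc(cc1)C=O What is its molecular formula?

C10H8O5

Walk through each heavy atom and fill implicit hydrogens from standard valence (C 4, N 3, O 2, S 2, halogen 1); for lowercase aromatic atoms, an aromatic c carries 1 H when it has two neighbours and 0 H with three, and aromatic n carries 0 H:
  atom 1: O, bond orders sum to 1 (valence 2) → 1 H
  atom 2: C, bond orders sum to 4 (valence 4) → 0 H
  atom 3: O, bond orders sum to 2 (valence 2) → 0 H
  atom 4: aromatic c, 3 neighbours → 0 H
  atom 5: aromatic c, 3 neighbours → 0 H
  atom 6: C, bond orders sum to 4 (valence 4) → 0 H
  atom 7: O, bond orders sum to 2 (valence 2) → 0 H
  atom 8: O, bond orders sum to 2 (valence 2) → 0 H
  atom 9: C, bond orders sum to 1 (valence 4) → 3 H
  atom 10: aromatic c, 2 neighbours → 1 H
  atom 11: aromatic c, 3 neighbours → 0 H
  atom 12: aromatic c, 2 neighbours → 1 H
  atom 13: aromatic c, 2 neighbours → 1 H
  atom 14: C, bond orders sum to 3 (valence 4) → 1 H
  atom 15: O, bond orders sum to 2 (valence 2) → 0 H
Totals → C:10, H:8, O:5.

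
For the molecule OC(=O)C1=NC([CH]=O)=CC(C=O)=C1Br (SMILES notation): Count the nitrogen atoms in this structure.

Scan the SMILES for N atoms (remember two-letter symbols like Cl and Br are single atoms).
Nitrogen count: 1.

1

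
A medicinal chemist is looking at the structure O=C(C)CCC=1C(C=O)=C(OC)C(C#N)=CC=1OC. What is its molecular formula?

Walk through each heavy atom and fill implicit hydrogens from standard valence (C 4, N 3, O 2, S 2, halogen 1):
  atom 1: O, bond orders sum to 2 (valence 2) → 0 H
  atom 2: C, bond orders sum to 4 (valence 4) → 0 H
  atom 3: C, bond orders sum to 1 (valence 4) → 3 H
  atom 4: C, bond orders sum to 2 (valence 4) → 2 H
  atom 5: C, bond orders sum to 2 (valence 4) → 2 H
  atom 6: C, bond orders sum to 4 (valence 4) → 0 H
  atom 7: C, bond orders sum to 4 (valence 4) → 0 H
  atom 8: C, bond orders sum to 3 (valence 4) → 1 H
  atom 9: O, bond orders sum to 2 (valence 2) → 0 H
  atom 10: C, bond orders sum to 4 (valence 4) → 0 H
  atom 11: O, bond orders sum to 2 (valence 2) → 0 H
  atom 12: C, bond orders sum to 1 (valence 4) → 3 H
  atom 13: C, bond orders sum to 4 (valence 4) → 0 H
  atom 14: C, bond orders sum to 4 (valence 4) → 0 H
  atom 15: N, bond orders sum to 3 (valence 3) → 0 H
  atom 16: C, bond orders sum to 3 (valence 4) → 1 H
  atom 17: C, bond orders sum to 4 (valence 4) → 0 H
  atom 18: O, bond orders sum to 2 (valence 2) → 0 H
  atom 19: C, bond orders sum to 1 (valence 4) → 3 H
Totals → C:14, H:15, N:1, O:4.
In Hill order: C14H15NO4.

C14H15NO4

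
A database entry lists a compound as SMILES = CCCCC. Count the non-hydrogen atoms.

5

Every atom symbol written in the SMILES (organic subset) is one heavy atom; implicit H are not written.
Heavy atoms by element → C:5.
Total: 5.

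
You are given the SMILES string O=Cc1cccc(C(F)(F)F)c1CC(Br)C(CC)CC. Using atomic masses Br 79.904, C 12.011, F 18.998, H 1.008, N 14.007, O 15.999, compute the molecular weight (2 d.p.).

First, the molecular formula is C15H18BrF3O (counting implicit H from valence).
  Br: 1 × 79.904 = 79.904
  C: 15 × 12.011 = 180.165
  F: 3 × 18.998 = 56.994
  H: 18 × 1.008 = 18.144
  O: 1 × 15.999 = 15.999
Sum: 1×79.904 + 15×12.011 + 3×18.998 + 18×1.008 + 1×15.999 = 351.206 → 351.21 g/mol.

351.21 g/mol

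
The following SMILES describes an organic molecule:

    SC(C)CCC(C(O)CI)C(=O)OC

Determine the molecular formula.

C9H17IO3S

Walk through each heavy atom and fill implicit hydrogens from standard valence (C 4, N 3, O 2, S 2, halogen 1):
  atom 1: S, bond orders sum to 1 (valence 2) → 1 H
  atom 2: C, bond orders sum to 3 (valence 4) → 1 H
  atom 3: C, bond orders sum to 1 (valence 4) → 3 H
  atom 4: C, bond orders sum to 2 (valence 4) → 2 H
  atom 5: C, bond orders sum to 2 (valence 4) → 2 H
  atom 6: C, bond orders sum to 3 (valence 4) → 1 H
  atom 7: C, bond orders sum to 3 (valence 4) → 1 H
  atom 8: O, bond orders sum to 1 (valence 2) → 1 H
  atom 9: C, bond orders sum to 2 (valence 4) → 2 H
  atom 10: I (halogen, monovalent) → 0 H
  atom 11: C, bond orders sum to 4 (valence 4) → 0 H
  atom 12: O, bond orders sum to 2 (valence 2) → 0 H
  atom 13: O, bond orders sum to 2 (valence 2) → 0 H
  atom 14: C, bond orders sum to 1 (valence 4) → 3 H
Totals → C:9, H:17, I:1, O:3, S:1.
In Hill order: C9H17IO3S.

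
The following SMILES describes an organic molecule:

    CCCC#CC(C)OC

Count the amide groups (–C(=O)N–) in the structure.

Scan the SMILES for the amide motif — none present.
Groups that are present: 1 alkyne, 1 ether.

0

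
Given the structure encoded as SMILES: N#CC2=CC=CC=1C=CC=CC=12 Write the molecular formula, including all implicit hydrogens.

C11H7N

Walk through each heavy atom and fill implicit hydrogens from standard valence (C 4, N 3, O 2, S 2, halogen 1):
  atom 1: N, bond orders sum to 3 (valence 3) → 0 H
  atom 2: C, bond orders sum to 4 (valence 4) → 0 H
  atom 3: C, bond orders sum to 4 (valence 4) → 0 H
  atom 4: C, bond orders sum to 3 (valence 4) → 1 H
  atom 5: C, bond orders sum to 3 (valence 4) → 1 H
  atom 6: C, bond orders sum to 3 (valence 4) → 1 H
  atom 7: C, bond orders sum to 4 (valence 4) → 0 H
  atom 8: C, bond orders sum to 3 (valence 4) → 1 H
  atom 9: C, bond orders sum to 3 (valence 4) → 1 H
  atom 10: C, bond orders sum to 3 (valence 4) → 1 H
  atom 11: C, bond orders sum to 3 (valence 4) → 1 H
  atom 12: C, bond orders sum to 4 (valence 4) → 0 H
Totals → C:11, H:7, N:1.
In Hill order: C11H7N.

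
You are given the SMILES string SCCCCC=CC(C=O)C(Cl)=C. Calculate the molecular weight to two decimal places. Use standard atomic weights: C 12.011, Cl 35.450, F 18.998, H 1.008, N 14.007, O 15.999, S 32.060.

First, the molecular formula is C10H15ClOS (counting implicit H from valence).
  C: 10 × 12.011 = 120.110
  Cl: 1 × 35.450 = 35.450
  H: 15 × 1.008 = 15.120
  O: 1 × 15.999 = 15.999
  S: 1 × 32.060 = 32.060
Sum: 10×12.011 + 1×35.450 + 15×1.008 + 1×15.999 + 1×32.060 = 218.739 → 218.74 g/mol.

218.74 g/mol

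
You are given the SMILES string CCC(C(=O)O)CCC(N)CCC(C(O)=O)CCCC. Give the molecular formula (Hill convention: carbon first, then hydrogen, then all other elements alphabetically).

Walk through each heavy atom and fill implicit hydrogens from standard valence (C 4, N 3, O 2, S 2, halogen 1):
  atom 1: C, bond orders sum to 1 (valence 4) → 3 H
  atom 2: C, bond orders sum to 2 (valence 4) → 2 H
  atom 3: C, bond orders sum to 3 (valence 4) → 1 H
  atom 4: C, bond orders sum to 4 (valence 4) → 0 H
  atom 5: O, bond orders sum to 2 (valence 2) → 0 H
  atom 6: O, bond orders sum to 1 (valence 2) → 1 H
  atom 7: C, bond orders sum to 2 (valence 4) → 2 H
  atom 8: C, bond orders sum to 2 (valence 4) → 2 H
  atom 9: C, bond orders sum to 3 (valence 4) → 1 H
  atom 10: N, bond orders sum to 1 (valence 3) → 2 H
  atom 11: C, bond orders sum to 2 (valence 4) → 2 H
  atom 12: C, bond orders sum to 2 (valence 4) → 2 H
  atom 13: C, bond orders sum to 3 (valence 4) → 1 H
  atom 14: C, bond orders sum to 4 (valence 4) → 0 H
  atom 15: O, bond orders sum to 1 (valence 2) → 1 H
  atom 16: O, bond orders sum to 2 (valence 2) → 0 H
  atom 17: C, bond orders sum to 2 (valence 4) → 2 H
  atom 18: C, bond orders sum to 2 (valence 4) → 2 H
  atom 19: C, bond orders sum to 2 (valence 4) → 2 H
  atom 20: C, bond orders sum to 1 (valence 4) → 3 H
Totals → C:15, H:29, N:1, O:4.
In Hill order: C15H29NO4.

C15H29NO4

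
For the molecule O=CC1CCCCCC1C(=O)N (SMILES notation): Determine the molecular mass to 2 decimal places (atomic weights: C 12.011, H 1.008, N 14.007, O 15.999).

169.22 g/mol

First, the molecular formula is C9H15NO2 (counting implicit H from valence).
  C: 9 × 12.011 = 108.099
  H: 15 × 1.008 = 15.120
  N: 1 × 14.007 = 14.007
  O: 2 × 15.999 = 31.998
Sum: 9×12.011 + 15×1.008 + 1×14.007 + 2×15.999 = 169.224 → 169.22 g/mol.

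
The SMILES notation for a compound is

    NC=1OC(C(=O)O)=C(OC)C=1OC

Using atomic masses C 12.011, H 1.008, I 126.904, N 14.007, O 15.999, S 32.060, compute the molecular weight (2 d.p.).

First, the molecular formula is C7H9NO5 (counting implicit H from valence).
  C: 7 × 12.011 = 84.077
  H: 9 × 1.008 = 9.072
  N: 1 × 14.007 = 14.007
  O: 5 × 15.999 = 79.995
Sum: 7×12.011 + 9×1.008 + 1×14.007 + 5×15.999 = 187.151 → 187.15 g/mol.

187.15 g/mol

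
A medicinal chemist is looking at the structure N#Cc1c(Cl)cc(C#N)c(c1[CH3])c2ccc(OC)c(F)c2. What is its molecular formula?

C16H10ClFN2O

Walk through each heavy atom and fill implicit hydrogens from standard valence (C 4, N 3, O 2, S 2, halogen 1); for lowercase aromatic atoms, an aromatic c carries 1 H when it has two neighbours and 0 H with three, and aromatic n carries 0 H:
  atom 1: N, bond orders sum to 3 (valence 3) → 0 H
  atom 2: C, bond orders sum to 4 (valence 4) → 0 H
  atom 3: aromatic c, 3 neighbours → 0 H
  atom 4: aromatic c, 3 neighbours → 0 H
  atom 5: Cl (halogen, monovalent) → 0 H
  atom 6: aromatic c, 2 neighbours → 1 H
  atom 7: aromatic c, 3 neighbours → 0 H
  atom 8: C, bond orders sum to 4 (valence 4) → 0 H
  atom 9: N, bond orders sum to 3 (valence 3) → 0 H
  atom 10: aromatic c, 3 neighbours → 0 H
  atom 11: aromatic c, 3 neighbours → 0 H
  atom 12: C with explicit H count 3
  atom 13: aromatic c, 3 neighbours → 0 H
  atom 14: aromatic c, 2 neighbours → 1 H
  atom 15: aromatic c, 2 neighbours → 1 H
  atom 16: aromatic c, 3 neighbours → 0 H
  atom 17: O, bond orders sum to 2 (valence 2) → 0 H
  atom 18: C, bond orders sum to 1 (valence 4) → 3 H
  atom 19: aromatic c, 3 neighbours → 0 H
  atom 20: F (halogen, monovalent) → 0 H
  atom 21: aromatic c, 2 neighbours → 1 H
Totals → C:16, H:10, Cl:1, F:1, N:2, O:1.
In Hill order: C16H10ClFN2O.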